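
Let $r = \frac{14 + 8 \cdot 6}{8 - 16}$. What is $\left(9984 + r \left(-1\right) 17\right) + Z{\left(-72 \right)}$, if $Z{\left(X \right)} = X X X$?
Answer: $- \frac{1452529}{4} \approx -3.6313 \cdot 10^{5}$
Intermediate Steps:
$Z{\left(X \right)} = X^{3}$ ($Z{\left(X \right)} = X^{2} X = X^{3}$)
$r = - \frac{31}{4}$ ($r = \frac{14 + 48}{-8} = 62 \left(- \frac{1}{8}\right) = - \frac{31}{4} \approx -7.75$)
$\left(9984 + r \left(-1\right) 17\right) + Z{\left(-72 \right)} = \left(9984 + \left(- \frac{31}{4}\right) \left(-1\right) 17\right) + \left(-72\right)^{3} = \left(9984 + \frac{31}{4} \cdot 17\right) - 373248 = \left(9984 + \frac{527}{4}\right) - 373248 = \frac{40463}{4} - 373248 = - \frac{1452529}{4}$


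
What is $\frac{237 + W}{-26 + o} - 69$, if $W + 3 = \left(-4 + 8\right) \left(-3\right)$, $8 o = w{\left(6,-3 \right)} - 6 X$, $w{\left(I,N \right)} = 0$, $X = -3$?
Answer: $- \frac{7443}{95} \approx -78.347$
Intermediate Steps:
$o = \frac{9}{4}$ ($o = \frac{0 - -18}{8} = \frac{0 + 18}{8} = \frac{1}{8} \cdot 18 = \frac{9}{4} \approx 2.25$)
$W = -15$ ($W = -3 + \left(-4 + 8\right) \left(-3\right) = -3 + 4 \left(-3\right) = -3 - 12 = -15$)
$\frac{237 + W}{-26 + o} - 69 = \frac{237 - 15}{-26 + \frac{9}{4}} - 69 = \frac{222}{- \frac{95}{4}} - 69 = 222 \left(- \frac{4}{95}\right) - 69 = - \frac{888}{95} - 69 = - \frac{7443}{95}$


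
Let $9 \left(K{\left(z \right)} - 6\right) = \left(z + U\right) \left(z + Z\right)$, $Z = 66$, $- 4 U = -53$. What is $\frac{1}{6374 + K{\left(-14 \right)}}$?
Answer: $\frac{3}{19127} \approx 0.00015685$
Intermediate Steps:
$U = \frac{53}{4}$ ($U = \left(- \frac{1}{4}\right) \left(-53\right) = \frac{53}{4} \approx 13.25$)
$K{\left(z \right)} = 6 + \frac{\left(66 + z\right) \left(\frac{53}{4} + z\right)}{9}$ ($K{\left(z \right)} = 6 + \frac{\left(z + \frac{53}{4}\right) \left(z + 66\right)}{9} = 6 + \frac{\left(\frac{53}{4} + z\right) \left(66 + z\right)}{9} = 6 + \frac{\left(66 + z\right) \left(\frac{53}{4} + z\right)}{9}$)
$\frac{1}{6374 + K{\left(-14 \right)}} = \frac{1}{6374 + \left(\frac{619}{6} + \frac{\left(-14\right)^{2}}{9} + \frac{317}{36} \left(-14\right)\right)} = \frac{1}{6374 + \left(\frac{619}{6} + \frac{1}{9} \cdot 196 - \frac{2219}{18}\right)} = \frac{1}{6374 + \left(\frac{619}{6} + \frac{196}{9} - \frac{2219}{18}\right)} = \frac{1}{6374 + \frac{5}{3}} = \frac{1}{\frac{19127}{3}} = \frac{3}{19127}$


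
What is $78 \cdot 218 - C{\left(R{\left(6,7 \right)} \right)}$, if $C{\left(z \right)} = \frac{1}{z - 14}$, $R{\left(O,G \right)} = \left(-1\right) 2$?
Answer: $\frac{272065}{16} \approx 17004.0$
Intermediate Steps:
$R{\left(O,G \right)} = -2$
$C{\left(z \right)} = \frac{1}{-14 + z}$ ($C{\left(z \right)} = \frac{1}{z + \left(-40 + 26\right)} = \frac{1}{z - 14} = \frac{1}{-14 + z}$)
$78 \cdot 218 - C{\left(R{\left(6,7 \right)} \right)} = 78 \cdot 218 - \frac{1}{-14 - 2} = 17004 - \frac{1}{-16} = 17004 - - \frac{1}{16} = 17004 + \frac{1}{16} = \frac{272065}{16}$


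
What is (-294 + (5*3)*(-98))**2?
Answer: 3111696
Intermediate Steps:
(-294 + (5*3)*(-98))**2 = (-294 + 15*(-98))**2 = (-294 - 1470)**2 = (-1764)**2 = 3111696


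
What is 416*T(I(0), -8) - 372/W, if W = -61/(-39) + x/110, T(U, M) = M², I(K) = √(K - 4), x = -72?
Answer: 51145484/1951 ≈ 26215.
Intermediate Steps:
I(K) = √(-4 + K)
W = 1951/2145 (W = -61/(-39) - 72/110 = -61*(-1/39) - 72*1/110 = 61/39 - 36/55 = 1951/2145 ≈ 0.90956)
416*T(I(0), -8) - 372/W = 416*(-8)² - 372/1951/2145 = 416*64 - 372*2145/1951 = 26624 - 797940/1951 = 51145484/1951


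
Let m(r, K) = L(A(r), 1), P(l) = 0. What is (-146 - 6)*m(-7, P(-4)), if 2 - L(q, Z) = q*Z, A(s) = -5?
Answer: -1064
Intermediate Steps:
L(q, Z) = 2 - Z*q (L(q, Z) = 2 - q*Z = 2 - Z*q)
m(r, K) = 7 (m(r, K) = 2 - 1*1*(-5) = 2 + 5 = 7)
(-146 - 6)*m(-7, P(-4)) = (-146 - 6)*7 = -152*7 = -1064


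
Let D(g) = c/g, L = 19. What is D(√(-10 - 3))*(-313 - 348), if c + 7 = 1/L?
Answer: -87252*I*√13/247 ≈ -1273.7*I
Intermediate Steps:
c = -132/19 (c = -7 + 1/19 = -132/19 ≈ -6.9474)
D(g) = -132/(19*g)
D(√(-10 - 3))*(-313 - 348) = (-132/(19*√(-10 - 3)))*(-313 - 348) = -132*(-I*√13/13)/19*(-661) = -(-132)*I*√13/247*(-661) = (132*I*√13/247)*(-661) = -87252*I*√13/247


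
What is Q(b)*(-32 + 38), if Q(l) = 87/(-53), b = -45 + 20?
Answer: -522/53 ≈ -9.8491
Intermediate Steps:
b = -25
Q(l) = -87/53 (Q(l) = 87*(-1/53) = -87/53)
Q(b)*(-32 + 38) = -87*(-32 + 38)/53 = -87/53*6 = -522/53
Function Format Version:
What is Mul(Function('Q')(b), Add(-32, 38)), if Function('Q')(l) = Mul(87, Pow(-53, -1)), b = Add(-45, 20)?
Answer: Rational(-522, 53) ≈ -9.8491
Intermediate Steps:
b = -25
Function('Q')(l) = Rational(-87, 53) (Function('Q')(l) = Mul(87, Rational(-1, 53)) = Rational(-87, 53))
Mul(Function('Q')(b), Add(-32, 38)) = Mul(Rational(-87, 53), Add(-32, 38)) = Mul(Rational(-87, 53), 6) = Rational(-522, 53)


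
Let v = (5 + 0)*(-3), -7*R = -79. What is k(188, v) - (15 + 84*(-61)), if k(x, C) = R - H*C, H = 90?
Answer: 45292/7 ≈ 6470.3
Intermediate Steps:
R = 79/7 (R = -1/7*(-79) = 79/7 ≈ 11.286)
v = -15 (v = 5*(-3) = -15)
k(x, C) = 79/7 - 90*C
k(188, v) - (15 + 84*(-61)) = (79/7 - 90*(-15)) - (15 + 84*(-61)) = (79/7 + 1350) - (15 - 5124) = 9529/7 - 1*(-5109) = 9529/7 + 5109 = 45292/7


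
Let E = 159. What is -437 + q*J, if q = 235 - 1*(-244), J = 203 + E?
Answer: 172961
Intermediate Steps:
J = 362 (J = 203 + 159 = 362)
q = 479 (q = 235 + 244 = 479)
-437 + q*J = -437 + 479*362 = -437 + 173398 = 172961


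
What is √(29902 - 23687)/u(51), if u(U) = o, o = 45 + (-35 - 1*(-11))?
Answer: √6215/21 ≈ 3.7541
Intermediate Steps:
o = 21 (o = 45 + (-35 + 11) = 45 - 24 = 21)
u(U) = 21
√(29902 - 23687)/u(51) = √(29902 - 23687)/21 = √6215*(1/21) = √6215/21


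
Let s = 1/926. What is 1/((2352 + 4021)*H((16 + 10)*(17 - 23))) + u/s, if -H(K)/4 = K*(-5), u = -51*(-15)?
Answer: 14085456746399/19883760 ≈ 7.0839e+5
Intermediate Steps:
s = 1/926 ≈ 0.0010799
u = 765
H(K) = 20*K (H(K) = -4*K*(-5) = -(-20)*K = 20*K)
1/((2352 + 4021)*H((16 + 10)*(17 - 23))) + u/s = 1/((2352 + 4021)*((20*((16 + 10)*(17 - 23))))) + 765/(1/926) = 1/(6373*((20*(26*(-6))))) + 765*926 = 1/(6373*((20*(-156)))) + 708390 = (1/6373)/(-3120) + 708390 = (1/6373)*(-1/3120) + 708390 = -1/19883760 + 708390 = 14085456746399/19883760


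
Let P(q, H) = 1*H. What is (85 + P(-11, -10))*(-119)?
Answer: -8925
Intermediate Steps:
P(q, H) = H
(85 + P(-11, -10))*(-119) = (85 - 10)*(-119) = 75*(-119) = -8925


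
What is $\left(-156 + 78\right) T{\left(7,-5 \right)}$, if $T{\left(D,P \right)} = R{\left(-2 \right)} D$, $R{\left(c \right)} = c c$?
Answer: $-2184$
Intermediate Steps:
$R{\left(c \right)} = c^{2}$
$T{\left(D,P \right)} = 4 D$ ($T{\left(D,P \right)} = \left(-2\right)^{2} D = 4 D$)
$\left(-156 + 78\right) T{\left(7,-5 \right)} = \left(-156 + 78\right) 4 \cdot 7 = \left(-78\right) 28 = -2184$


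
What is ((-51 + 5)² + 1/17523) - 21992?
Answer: -348287147/17523 ≈ -19876.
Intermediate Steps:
((-51 + 5)² + 1/17523) - 21992 = ((-46)² + 1/17523) - 21992 = (2116 + 1/17523) - 21992 = 37078669/17523 - 21992 = -348287147/17523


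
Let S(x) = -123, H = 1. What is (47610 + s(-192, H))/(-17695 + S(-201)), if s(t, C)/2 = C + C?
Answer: -23807/8909 ≈ -2.6722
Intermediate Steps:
s(t, C) = 4*C (s(t, C) = 2*(C + C) = 2*(2*C) = 4*C)
(47610 + s(-192, H))/(-17695 + S(-201)) = (47610 + 4*1)/(-17695 - 123) = (47610 + 4)/(-17818) = 47614*(-1/17818) = -23807/8909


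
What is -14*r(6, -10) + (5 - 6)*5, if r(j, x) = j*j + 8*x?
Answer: 611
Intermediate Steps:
r(j, x) = j² + 8*x
-14*r(6, -10) + (5 - 6)*5 = -14*(6² + 8*(-10)) + (5 - 6)*5 = -14*(36 - 80) - 1*5 = -14*(-44) - 5 = 616 - 5 = 611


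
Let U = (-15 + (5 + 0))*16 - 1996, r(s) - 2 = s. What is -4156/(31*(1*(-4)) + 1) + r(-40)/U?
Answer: 4482505/132594 ≈ 33.806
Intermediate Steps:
r(s) = 2 + s
U = -2156 (U = (-15 + 5)*16 - 1996 = -10*16 - 1996 = -160 - 1996 = -2156)
-4156/(31*(1*(-4)) + 1) + r(-40)/U = -4156/(31*(1*(-4)) + 1) + (2 - 40)/(-2156) = -4156/(31*(-4) + 1) - 38*(-1/2156) = -4156/(-124 + 1) + 19/1078 = -4156/(-123) + 19/1078 = -4156*(-1/123) + 19/1078 = 4156/123 + 19/1078 = 4482505/132594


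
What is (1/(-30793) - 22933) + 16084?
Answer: -210901258/30793 ≈ -6849.0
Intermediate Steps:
(1/(-30793) - 22933) + 16084 = (-1/30793 - 22933) + 16084 = -706175870/30793 + 16084 = -210901258/30793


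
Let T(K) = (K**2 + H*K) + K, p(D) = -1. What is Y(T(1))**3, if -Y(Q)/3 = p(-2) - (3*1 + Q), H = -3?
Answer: 729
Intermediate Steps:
T(K) = K**2 - 2*K (T(K) = (K**2 - 3*K) + K = K**2 - 2*K)
Y(Q) = 12 + 3*Q (Y(Q) = -3*(-1 - (3*1 + Q)) = -3*(-1 - (3 + Q)) = -3*(-1 + (-3 - Q)) = -3*(-4 - Q) = 12 + 3*Q)
Y(T(1))**3 = (12 + 3*(1*(-2 + 1)))**3 = (12 + 3*(1*(-1)))**3 = (12 + 3*(-1))**3 = (12 - 3)**3 = 9**3 = 729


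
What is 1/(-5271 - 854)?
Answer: -1/6125 ≈ -0.00016327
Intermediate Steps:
1/(-5271 - 854) = 1/(-6125) = -1/6125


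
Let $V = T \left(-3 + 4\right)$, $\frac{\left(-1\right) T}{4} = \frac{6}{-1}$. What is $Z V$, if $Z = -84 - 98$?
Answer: $-4368$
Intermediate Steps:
$T = 24$ ($T = - 4 \frac{6}{-1} = - 4 \cdot 6 \left(-1\right) = \left(-4\right) \left(-6\right) = 24$)
$Z = -182$ ($Z = -84 - 98 = -182$)
$V = 24$ ($V = 24 \left(-3 + 4\right) = 24 \cdot 1 = 24$)
$Z V = \left(-182\right) 24 = -4368$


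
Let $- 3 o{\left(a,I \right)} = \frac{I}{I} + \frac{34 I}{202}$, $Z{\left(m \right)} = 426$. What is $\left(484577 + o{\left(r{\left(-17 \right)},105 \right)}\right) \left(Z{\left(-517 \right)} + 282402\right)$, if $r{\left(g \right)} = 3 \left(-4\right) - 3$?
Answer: $\frac{13842068514820}{101} \approx 1.3705 \cdot 10^{11}$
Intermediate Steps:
$r{\left(g \right)} = -15$ ($r{\left(g \right)} = -12 - 3 = -15$)
$o{\left(a,I \right)} = - \frac{1}{3} - \frac{17 I}{303}$ ($o{\left(a,I \right)} = - \frac{\frac{I}{I} + \frac{34 I}{202}}{3} = - \frac{1 + 34 I \frac{1}{202}}{3} = - \frac{1 + \frac{17 I}{101}}{3} = - \frac{1}{3} - \frac{17 I}{303}$)
$\left(484577 + o{\left(r{\left(-17 \right)},105 \right)}\right) \left(Z{\left(-517 \right)} + 282402\right) = \left(484577 - \frac{1886}{303}\right) \left(426 + 282402\right) = \left(484577 - \frac{1886}{303}\right) 282828 = \frac{146824945}{303} \cdot 282828 = \frac{13842068514820}{101}$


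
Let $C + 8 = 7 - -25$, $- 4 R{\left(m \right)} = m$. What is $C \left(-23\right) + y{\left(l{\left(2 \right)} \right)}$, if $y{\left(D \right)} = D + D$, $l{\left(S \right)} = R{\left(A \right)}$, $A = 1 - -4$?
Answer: $- \frac{1109}{2} \approx -554.5$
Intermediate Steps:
$A = 5$ ($A = 1 + 4 = 5$)
$R{\left(m \right)} = - \frac{m}{4}$
$l{\left(S \right)} = - \frac{5}{4}$ ($l{\left(S \right)} = \left(- \frac{1}{4}\right) 5 = - \frac{5}{4}$)
$y{\left(D \right)} = 2 D$
$C = 24$ ($C = -8 + \left(7 - -25\right) = -8 + \left(7 + 25\right) = -8 + 32 = 24$)
$C \left(-23\right) + y{\left(l{\left(2 \right)} \right)} = 24 \left(-23\right) + 2 \left(- \frac{5}{4}\right) = -552 - \frac{5}{2} = - \frac{1109}{2}$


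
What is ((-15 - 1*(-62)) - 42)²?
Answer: 25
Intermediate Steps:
((-15 - 1*(-62)) - 42)² = ((-15 + 62) - 42)² = (47 - 42)² = 5² = 25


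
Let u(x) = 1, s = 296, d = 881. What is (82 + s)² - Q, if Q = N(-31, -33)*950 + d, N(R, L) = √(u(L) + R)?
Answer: 142003 - 950*I*√30 ≈ 1.42e+5 - 5203.4*I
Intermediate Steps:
N(R, L) = √(1 + R)
Q = 881 + 950*I*√30 (Q = √(1 - 31)*950 + 881 = √(-30)*950 + 881 = (I*√30)*950 + 881 = 950*I*√30 + 881 = 881 + 950*I*√30 ≈ 881.0 + 5203.4*I)
(82 + s)² - Q = (82 + 296)² - (881 + 950*I*√30) = 378² + (-881 - 950*I*√30) = 142884 + (-881 - 950*I*√30) = 142003 - 950*I*√30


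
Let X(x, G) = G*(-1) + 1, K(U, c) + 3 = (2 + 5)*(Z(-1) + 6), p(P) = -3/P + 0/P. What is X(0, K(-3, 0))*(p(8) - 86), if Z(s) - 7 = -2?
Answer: 50443/8 ≈ 6305.4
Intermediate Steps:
Z(s) = 5 (Z(s) = 7 - 2 = 5)
p(P) = -3/P (p(P) = -3/P + 0 = -3/P)
K(U, c) = 74 (K(U, c) = -3 + (2 + 5)*(5 + 6) = -3 + 7*11 = -3 + 77 = 74)
X(x, G) = 1 - G (X(x, G) = -G + 1 = 1 - G)
X(0, K(-3, 0))*(p(8) - 86) = (1 - 1*74)*(-3/8 - 86) = (1 - 74)*(-3*⅛ - 86) = -73*(-3/8 - 86) = -73*(-691/8) = 50443/8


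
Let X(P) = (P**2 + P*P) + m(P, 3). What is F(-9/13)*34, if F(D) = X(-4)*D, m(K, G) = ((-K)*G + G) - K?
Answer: -15606/13 ≈ -1200.5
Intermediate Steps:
m(K, G) = G - K - G*K (m(K, G) = (-G*K + G) - K = (G - G*K) - K = G - K - G*K)
X(P) = 3 - 4*P + 2*P**2 (X(P) = (P**2 + P*P) + (3 - P - 1*3*P) = (P**2 + P**2) + (3 - P - 3*P) = 2*P**2 + (3 - 4*P) = 3 - 4*P + 2*P**2)
F(D) = 51*D (F(D) = (3 - 4*(-4) + 2*(-4)**2)*D = (3 + 16 + 2*16)*D = (3 + 16 + 32)*D = 51*D)
F(-9/13)*34 = (51*(-9/13))*34 = -459/13*34 = -15606/13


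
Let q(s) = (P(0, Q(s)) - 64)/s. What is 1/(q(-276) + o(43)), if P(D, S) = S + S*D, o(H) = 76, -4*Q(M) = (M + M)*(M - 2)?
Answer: 69/14851 ≈ 0.0046462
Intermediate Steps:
Q(M) = -M*(-2 + M)/2 (Q(M) = -(M + M)*(M - 2)/4 = -2*M*(-2 + M)/4 = -M*(-2 + M)/2)
P(D, S) = S + D*S
q(s) = (-64 + s*(2 - s)/2)/s (q(s) = ((s*(2 - s)/2)*(1 + 0) - 64)/s = ((s*(2 - s)/2)*1 - 64)/s = (s*(2 - s)/2 - 64)/s = (-64 + s*(2 - s)/2)/s)
1/(q(-276) + o(43)) = 1/((1 - 64/(-276) - ½*(-276)) + 76) = 1/((1 - 64*(-1/276) + 138) + 76) = 1/((1 + 16/69 + 138) + 76) = 1/(9607/69 + 76) = 1/(14851/69) = 69/14851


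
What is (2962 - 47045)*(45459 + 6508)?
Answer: -2290861261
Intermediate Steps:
(2962 - 47045)*(45459 + 6508) = -44083*51967 = -2290861261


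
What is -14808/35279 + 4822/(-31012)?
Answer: -314670517/547036174 ≈ -0.57523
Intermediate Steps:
-14808/35279 + 4822/(-31012) = -14808*1/35279 + 4822*(-1/31012) = -14808/35279 - 2411/15506 = -314670517/547036174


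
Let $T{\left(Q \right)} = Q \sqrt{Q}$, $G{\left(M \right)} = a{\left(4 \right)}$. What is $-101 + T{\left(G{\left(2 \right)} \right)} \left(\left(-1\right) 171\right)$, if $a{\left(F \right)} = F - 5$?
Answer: $-101 + 171 i \approx -101.0 + 171.0 i$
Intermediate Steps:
$a{\left(F \right)} = -5 + F$
$G{\left(M \right)} = -1$ ($G{\left(M \right)} = -5 + 4 = -1$)
$T{\left(Q \right)} = Q^{\frac{3}{2}}$
$-101 + T{\left(G{\left(2 \right)} \right)} \left(\left(-1\right) 171\right) = -101 + \left(-1\right)^{\frac{3}{2}} \left(\left(-1\right) 171\right) = -101 + - i \left(-171\right) = -101 + 171 i$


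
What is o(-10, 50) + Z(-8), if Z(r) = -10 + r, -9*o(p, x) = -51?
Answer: -37/3 ≈ -12.333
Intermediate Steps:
o(p, x) = 17/3 (o(p, x) = -⅑*(-51) = 17/3)
o(-10, 50) + Z(-8) = 17/3 + (-10 - 8) = 17/3 - 18 = -37/3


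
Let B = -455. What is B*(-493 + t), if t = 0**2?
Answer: 224315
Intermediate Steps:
t = 0
B*(-493 + t) = -455*(-493 + 0) = -455*(-493) = 224315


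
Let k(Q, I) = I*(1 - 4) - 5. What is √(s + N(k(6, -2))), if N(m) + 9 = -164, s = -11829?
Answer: I*√12002 ≈ 109.55*I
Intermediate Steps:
k(Q, I) = -5 - 3*I (k(Q, I) = I*(-3) - 5 = -3*I - 5 = -5 - 3*I)
N(m) = -173 (N(m) = -9 - 164 = -173)
√(s + N(k(6, -2))) = √(-11829 - 173) = √(-12002) = I*√12002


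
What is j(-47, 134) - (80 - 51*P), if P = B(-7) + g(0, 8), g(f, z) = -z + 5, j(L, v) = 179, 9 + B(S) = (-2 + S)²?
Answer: 3618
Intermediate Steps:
B(S) = -9 + (-2 + S)²
g(f, z) = 5 - z
P = 69 (P = (-9 + (-2 - 7)²) + (5 - 1*8) = (-9 + (-9)²) + (5 - 8) = (-9 + 81) - 3 = 72 - 3 = 69)
j(-47, 134) - (80 - 51*P) = 179 - (80 - 51*69) = 179 - (80 - 3519) = 179 - 1*(-3439) = 179 + 3439 = 3618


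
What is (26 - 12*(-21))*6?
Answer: 1668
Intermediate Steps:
(26 - 12*(-21))*6 = (26 + 252)*6 = 278*6 = 1668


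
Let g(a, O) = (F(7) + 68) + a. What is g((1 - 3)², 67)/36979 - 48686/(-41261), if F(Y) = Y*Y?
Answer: 164122925/138708229 ≈ 1.1832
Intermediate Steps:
F(Y) = Y²
g(a, O) = 117 + a (g(a, O) = (7² + 68) + a = (49 + 68) + a = 117 + a)
g((1 - 3)², 67)/36979 - 48686/(-41261) = (117 + (1 - 3)²)/36979 - 48686/(-41261) = (117 + (-2)²)*(1/36979) - 48686*(-1/41261) = (117 + 4)*(1/36979) + 4426/3751 = 121*(1/36979) + 4426/3751 = 121/36979 + 4426/3751 = 164122925/138708229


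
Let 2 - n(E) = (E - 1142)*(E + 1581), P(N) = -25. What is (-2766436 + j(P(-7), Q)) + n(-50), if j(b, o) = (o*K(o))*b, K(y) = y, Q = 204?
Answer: -1981882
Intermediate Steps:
n(E) = 2 - (-1142 + E)*(1581 + E) (n(E) = 2 - (E - 1142)*(E + 1581) = 2 - (-1142 + E)*(1581 + E))
j(b, o) = b*o² (j(b, o) = (o*o)*b = o²*b = b*o²)
(-2766436 + j(P(-7), Q)) + n(-50) = (-2766436 - 25*204²) + (1805504 - 1*(-50)² - 439*(-50)) = (-2766436 - 25*41616) + (1805504 - 1*2500 + 21950) = (-2766436 - 1040400) + (1805504 - 2500 + 21950) = -3806836 + 1824954 = -1981882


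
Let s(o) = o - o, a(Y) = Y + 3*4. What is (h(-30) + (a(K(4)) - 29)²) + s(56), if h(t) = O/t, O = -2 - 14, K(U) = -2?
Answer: 5423/15 ≈ 361.53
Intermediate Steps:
a(Y) = 12 + Y (a(Y) = Y + 12 = 12 + Y)
O = -16
s(o) = 0
h(t) = -16/t
(h(-30) + (a(K(4)) - 29)²) + s(56) = (-16/(-30) + ((12 - 2) - 29)²) + 0 = (-16*(-1/30) + (10 - 29)²) + 0 = (8/15 + (-19)²) + 0 = (8/15 + 361) + 0 = 5423/15 + 0 = 5423/15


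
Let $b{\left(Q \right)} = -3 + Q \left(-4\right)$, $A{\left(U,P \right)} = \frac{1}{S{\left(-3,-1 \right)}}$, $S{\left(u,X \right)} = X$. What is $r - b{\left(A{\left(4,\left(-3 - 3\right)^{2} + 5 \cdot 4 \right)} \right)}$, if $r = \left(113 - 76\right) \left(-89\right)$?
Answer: $-3294$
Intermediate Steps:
$A{\left(U,P \right)} = -1$ ($A{\left(U,P \right)} = \frac{1}{-1} = -1$)
$r = -3293$ ($r = 37 \left(-89\right) = -3293$)
$b{\left(Q \right)} = -3 - 4 Q$
$r - b{\left(A{\left(4,\left(-3 - 3\right)^{2} + 5 \cdot 4 \right)} \right)} = -3293 - \left(-3 - -4\right) = -3293 - \left(-3 + 4\right) = -3293 - 1 = -3294$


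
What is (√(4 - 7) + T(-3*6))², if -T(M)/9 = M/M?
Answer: (9 - I*√3)² ≈ 78.0 - 31.177*I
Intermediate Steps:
T(M) = -9 (T(M) = -9*M/M = -9*1 = -9)
(√(4 - 7) + T(-3*6))² = (√(4 - 7) - 9)² = (√(-3) - 9)² = (I*√3 - 9)² = (-9 + I*√3)²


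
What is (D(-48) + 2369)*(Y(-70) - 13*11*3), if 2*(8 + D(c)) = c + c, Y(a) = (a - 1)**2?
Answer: 10667556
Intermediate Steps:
Y(a) = (-1 + a)**2
D(c) = -8 + c (D(c) = -8 + (c + c)/2 = -8 + (2*c)/2 = -8 + c)
(D(-48) + 2369)*(Y(-70) - 13*11*3) = ((-8 - 48) + 2369)*((-1 - 70)**2 - 13*11*3) = (-56 + 2369)*((-71)**2 - 143*3) = 2313*(5041 - 429) = 2313*4612 = 10667556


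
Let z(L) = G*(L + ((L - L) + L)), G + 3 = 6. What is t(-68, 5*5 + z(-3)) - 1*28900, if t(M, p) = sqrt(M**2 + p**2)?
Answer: -28900 + sqrt(4673) ≈ -28832.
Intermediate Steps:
G = 3 (G = -3 + 6 = 3)
z(L) = 6*L (z(L) = 3*(L + ((L - L) + L)) = 3*(L + (0 + L)) = 3*(L + L) = 3*(2*L) = 6*L)
t(-68, 5*5 + z(-3)) - 1*28900 = sqrt((-68)**2 + (5*5 + 6*(-3))**2) - 1*28900 = sqrt(4624 + (25 - 18)**2) - 28900 = sqrt(4624 + 7**2) - 28900 = sqrt(4624 + 49) - 28900 = sqrt(4673) - 28900 = -28900 + sqrt(4673)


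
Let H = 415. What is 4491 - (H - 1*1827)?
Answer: 5903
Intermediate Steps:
4491 - (H - 1*1827) = 4491 - (415 - 1*1827) = 4491 - (415 - 1827) = 4491 - 1*(-1412) = 4491 + 1412 = 5903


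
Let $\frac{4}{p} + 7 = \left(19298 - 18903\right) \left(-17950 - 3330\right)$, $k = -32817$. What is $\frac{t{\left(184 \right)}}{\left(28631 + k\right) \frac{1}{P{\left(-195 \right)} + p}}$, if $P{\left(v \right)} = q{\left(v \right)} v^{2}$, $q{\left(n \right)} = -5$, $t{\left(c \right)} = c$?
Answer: $\frac{6392464123516}{764910237} \approx 8357.1$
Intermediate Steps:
$p = - \frac{4}{8405607}$ ($p = \frac{4}{-7 + \left(19298 - 18903\right) \left(-17950 - 3330\right)} = \frac{4}{-7 + 395 \left(-21280\right)} = \frac{4}{-7 - 8405600} = \frac{4}{-8405607} = 4 \left(- \frac{1}{8405607}\right) = - \frac{4}{8405607} \approx -4.7587 \cdot 10^{-7}$)
$P{\left(v \right)} = - 5 v^{2}$
$\frac{t{\left(184 \right)}}{\left(28631 + k\right) \frac{1}{P{\left(-195 \right)} + p}} = \frac{184}{\left(28631 - 32817\right) \frac{1}{- 5 \left(-195\right)^{2} - \frac{4}{8405607}}} = \frac{184}{\left(-4186\right) \frac{1}{\left(-5\right) 38025 - \frac{4}{8405607}}} = \frac{184}{\left(-4186\right) \frac{1}{-190125 - \frac{4}{8405607}}} = \frac{184}{\left(-4186\right) \frac{1}{- \frac{1598116030879}{8405607}}} = \frac{184}{\left(-4186\right) \left(- \frac{8405607}{1598116030879}\right)} = \frac{184}{\frac{35185870902}{1598116030879}} = 184 \cdot \frac{1598116030879}{35185870902} = \frac{6392464123516}{764910237}$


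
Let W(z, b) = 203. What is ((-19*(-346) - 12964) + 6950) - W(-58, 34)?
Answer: 357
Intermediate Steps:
((-19*(-346) - 12964) + 6950) - W(-58, 34) = ((-19*(-346) - 12964) + 6950) - 1*203 = ((6574 - 12964) + 6950) - 203 = (-6390 + 6950) - 203 = 560 - 203 = 357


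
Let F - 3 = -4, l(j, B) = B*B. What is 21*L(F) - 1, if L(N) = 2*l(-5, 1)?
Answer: 41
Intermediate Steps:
l(j, B) = B**2
F = -1 (F = 3 - 4 = -1)
L(N) = 2 (L(N) = 2*1**2 = 2*1 = 2)
21*L(F) - 1 = 21*2 - 1 = 42 - 1 = 41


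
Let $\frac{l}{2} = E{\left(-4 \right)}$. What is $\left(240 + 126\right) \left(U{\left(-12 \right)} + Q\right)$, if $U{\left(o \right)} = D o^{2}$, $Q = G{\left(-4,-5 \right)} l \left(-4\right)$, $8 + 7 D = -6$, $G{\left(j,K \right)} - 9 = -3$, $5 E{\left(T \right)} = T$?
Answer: $- \frac{456768}{5} \approx -91354.0$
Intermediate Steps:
$E{\left(T \right)} = \frac{T}{5}$
$G{\left(j,K \right)} = 6$ ($G{\left(j,K \right)} = 9 - 3 = 6$)
$D = -2$ ($D = - \frac{8}{7} + \frac{1}{7} \left(-6\right) = - \frac{8}{7} - \frac{6}{7} = -2$)
$l = - \frac{8}{5}$ ($l = 2 \cdot \frac{1}{5} \left(-4\right) = 2 \left(- \frac{4}{5}\right) = - \frac{8}{5} \approx -1.6$)
$Q = \frac{192}{5}$ ($Q = 6 \left(- \frac{8}{5}\right) \left(-4\right) = \left(- \frac{48}{5}\right) \left(-4\right) = \frac{192}{5} \approx 38.4$)
$U{\left(o \right)} = - 2 o^{2}$
$\left(240 + 126\right) \left(U{\left(-12 \right)} + Q\right) = \left(240 + 126\right) \left(- 2 \left(-12\right)^{2} + \frac{192}{5}\right) = 366 \left(\left(-2\right) 144 + \frac{192}{5}\right) = 366 \left(-288 + \frac{192}{5}\right) = 366 \left(- \frac{1248}{5}\right) = - \frac{456768}{5}$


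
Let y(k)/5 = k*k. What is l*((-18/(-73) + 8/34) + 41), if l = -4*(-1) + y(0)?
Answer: 205916/1241 ≈ 165.93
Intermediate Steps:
y(k) = 5*k² (y(k) = 5*(k*k) = 5*k²)
l = 4 (l = -4*(-1) + 5*0² = 4 + 5*0 = 4 + 0 = 4)
l*((-18/(-73) + 8/34) + 41) = 4*((-18/(-73) + 8/34) + 41) = 4*((-18*(-1/73) + 8*(1/34)) + 41) = 4*((18/73 + 4/17) + 41) = 4*(598/1241 + 41) = 4*(51479/1241) = 205916/1241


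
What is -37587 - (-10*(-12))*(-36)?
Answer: -33267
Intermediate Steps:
-37587 - (-10*(-12))*(-36) = -37587 - 120*(-36) = -37587 - 1*(-4320) = -37587 + 4320 = -33267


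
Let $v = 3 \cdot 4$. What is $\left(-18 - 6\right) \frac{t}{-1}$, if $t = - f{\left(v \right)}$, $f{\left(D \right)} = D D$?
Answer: $-3456$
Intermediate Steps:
$v = 12$
$f{\left(D \right)} = D^{2}$
$t = -144$ ($t = - 12^{2} = \left(-1\right) 144 = -144$)
$\left(-18 - 6\right) \frac{t}{-1} = \left(-18 - 6\right) \left(- \frac{144}{-1}\right) = - 24 \left(\left(-144\right) \left(-1\right)\right) = \left(-24\right) 144 = -3456$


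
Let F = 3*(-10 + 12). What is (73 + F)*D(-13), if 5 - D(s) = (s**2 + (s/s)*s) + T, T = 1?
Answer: -12008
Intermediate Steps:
F = 6 (F = 3*2 = 6)
D(s) = 4 - s - s**2 (D(s) = 5 - ((s**2 + (s/s)*s) + 1) = 5 - ((s**2 + 1*s) + 1) = 5 - ((s**2 + s) + 1) = 5 - ((s + s**2) + 1) = 5 - (1 + s + s**2) = 5 + (-1 - s - s**2) = 4 - s - s**2)
(73 + F)*D(-13) = (73 + 6)*(4 - 1*(-13) - 1*(-13)**2) = 79*(4 + 13 - 1*169) = 79*(4 + 13 - 169) = 79*(-152) = -12008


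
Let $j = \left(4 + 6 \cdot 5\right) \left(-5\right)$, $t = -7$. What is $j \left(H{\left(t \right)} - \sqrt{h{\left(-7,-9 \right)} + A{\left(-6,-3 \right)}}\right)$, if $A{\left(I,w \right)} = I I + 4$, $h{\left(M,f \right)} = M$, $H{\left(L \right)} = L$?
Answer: $1190 + 170 \sqrt{33} \approx 2166.6$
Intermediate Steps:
$A{\left(I,w \right)} = 4 + I^{2}$ ($A{\left(I,w \right)} = I^{2} + 4 = 4 + I^{2}$)
$j = -170$ ($j = \left(4 + 30\right) \left(-5\right) = 34 \left(-5\right) = -170$)
$j \left(H{\left(t \right)} - \sqrt{h{\left(-7,-9 \right)} + A{\left(-6,-3 \right)}}\right) = - 170 \left(-7 - \sqrt{-7 + \left(4 + \left(-6\right)^{2}\right)}\right) = - 170 \left(-7 - \sqrt{-7 + \left(4 + 36\right)}\right) = - 170 \left(-7 - \sqrt{-7 + 40}\right) = - 170 \left(-7 - \sqrt{33}\right) = 1190 + 170 \sqrt{33}$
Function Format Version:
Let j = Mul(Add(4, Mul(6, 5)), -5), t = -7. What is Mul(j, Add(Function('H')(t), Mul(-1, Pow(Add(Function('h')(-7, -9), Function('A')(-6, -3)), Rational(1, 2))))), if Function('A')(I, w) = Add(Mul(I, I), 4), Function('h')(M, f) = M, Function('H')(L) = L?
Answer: Add(1190, Mul(170, Pow(33, Rational(1, 2)))) ≈ 2166.6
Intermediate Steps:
Function('A')(I, w) = Add(4, Pow(I, 2)) (Function('A')(I, w) = Add(Pow(I, 2), 4) = Add(4, Pow(I, 2)))
j = -170 (j = Mul(Add(4, 30), -5) = Mul(34, -5) = -170)
Mul(j, Add(Function('H')(t), Mul(-1, Pow(Add(Function('h')(-7, -9), Function('A')(-6, -3)), Rational(1, 2))))) = Mul(-170, Add(-7, Mul(-1, Pow(Add(-7, Add(4, Pow(-6, 2))), Rational(1, 2))))) = Mul(-170, Add(-7, Mul(-1, Pow(Add(-7, Add(4, 36)), Rational(1, 2))))) = Mul(-170, Add(-7, Mul(-1, Pow(Add(-7, 40), Rational(1, 2))))) = Mul(-170, Add(-7, Mul(-1, Pow(33, Rational(1, 2))))) = Add(1190, Mul(170, Pow(33, Rational(1, 2))))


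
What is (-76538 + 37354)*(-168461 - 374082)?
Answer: 21259004912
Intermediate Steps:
(-76538 + 37354)*(-168461 - 374082) = -39184*(-542543) = 21259004912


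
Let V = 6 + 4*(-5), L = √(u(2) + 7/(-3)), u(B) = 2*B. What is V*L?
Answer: -14*√15/3 ≈ -18.074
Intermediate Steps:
L = √15/3 (L = √(2*2 + 7/(-3)) = √(4 + 7*(-⅓)) = √(4 - 7/3) = √(5/3) = √15/3 ≈ 1.2910)
V = -14 (V = 6 - 20 = -14)
V*L = -14*√15/3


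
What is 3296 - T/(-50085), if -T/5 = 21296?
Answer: 32994736/10017 ≈ 3293.9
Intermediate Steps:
T = -106480 (T = -5*21296 = -106480)
3296 - T/(-50085) = 3296 - (-106480)/(-50085) = 3296 - (-106480)*(-1)/50085 = 3296 - 1*21296/10017 = 3296 - 21296/10017 = 32994736/10017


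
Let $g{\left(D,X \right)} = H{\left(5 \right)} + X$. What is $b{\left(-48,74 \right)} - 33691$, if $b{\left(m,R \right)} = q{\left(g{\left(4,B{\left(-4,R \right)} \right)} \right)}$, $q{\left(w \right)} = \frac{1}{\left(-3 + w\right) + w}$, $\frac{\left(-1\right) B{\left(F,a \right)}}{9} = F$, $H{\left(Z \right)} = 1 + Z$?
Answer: $- \frac{2728970}{81} \approx -33691.0$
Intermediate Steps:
$B{\left(F,a \right)} = - 9 F$
$g{\left(D,X \right)} = 6 + X$ ($g{\left(D,X \right)} = \left(1 + 5\right) + X = 6 + X$)
$q{\left(w \right)} = \frac{1}{-3 + 2 w}$
$b{\left(m,R \right)} = \frac{1}{81}$ ($b{\left(m,R \right)} = \frac{1}{-3 + 2 \left(6 - -36\right)} = \frac{1}{-3 + 2 \left(6 + 36\right)} = \frac{1}{-3 + 2 \cdot 42} = \frac{1}{-3 + 84} = \frac{1}{81}$)
$b{\left(-48,74 \right)} - 33691 = \frac{1}{81} - 33691 = - \frac{2728970}{81}$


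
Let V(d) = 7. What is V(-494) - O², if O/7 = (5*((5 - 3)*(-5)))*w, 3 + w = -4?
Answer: -6002493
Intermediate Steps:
w = -7 (w = -3 - 4 = -7)
O = 2450 (O = 7*((5*((5 - 3)*(-5)))*(-7)) = 7*((5*(2*(-5)))*(-7)) = 7*((5*(-10))*(-7)) = 7*(-50*(-7)) = 7*350 = 2450)
V(-494) - O² = 7 - 1*2450² = 7 - 1*6002500 = 7 - 6002500 = -6002493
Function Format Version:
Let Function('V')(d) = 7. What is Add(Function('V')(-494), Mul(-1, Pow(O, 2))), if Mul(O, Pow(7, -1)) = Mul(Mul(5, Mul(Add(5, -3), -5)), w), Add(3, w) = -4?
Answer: -6002493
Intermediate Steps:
w = -7 (w = Add(-3, -4) = -7)
O = 2450 (O = Mul(7, Mul(Mul(5, Mul(Add(5, -3), -5)), -7)) = Mul(7, Mul(Mul(5, Mul(2, -5)), -7)) = Mul(7, Mul(Mul(5, -10), -7)) = Mul(7, Mul(-50, -7)) = Mul(7, 350) = 2450)
Add(Function('V')(-494), Mul(-1, Pow(O, 2))) = Add(7, Mul(-1, Pow(2450, 2))) = Add(7, Mul(-1, 6002500)) = Add(7, -6002500) = -6002493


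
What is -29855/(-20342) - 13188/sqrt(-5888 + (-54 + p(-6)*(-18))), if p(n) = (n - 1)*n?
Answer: 4265/2906 + 6594*I*sqrt(6698)/3349 ≈ 1.4677 + 161.14*I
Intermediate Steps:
p(n) = n*(-1 + n) (p(n) = (-1 + n)*n = n*(-1 + n))
-29855/(-20342) - 13188/sqrt(-5888 + (-54 + p(-6)*(-18))) = -29855/(-20342) - 13188/sqrt(-5888 + (-54 - 6*(-1 - 6)*(-18))) = -29855*(-1/20342) - 13188/sqrt(-5888 + (-54 - 6*(-7)*(-18))) = 4265/2906 - 13188/sqrt(-5888 + (-54 + 42*(-18))) = 4265/2906 - 13188/sqrt(-5888 + (-54 - 756)) = 4265/2906 - 13188/sqrt(-5888 - 810) = 4265/2906 - 13188*(-I*sqrt(6698)/6698) = 4265/2906 - (-6594)*I*sqrt(6698)/3349 = 4265/2906 + 6594*I*sqrt(6698)/3349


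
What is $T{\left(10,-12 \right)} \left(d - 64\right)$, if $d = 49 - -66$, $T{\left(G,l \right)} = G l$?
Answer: $-6120$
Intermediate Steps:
$d = 115$ ($d = 49 + 66 = 115$)
$T{\left(10,-12 \right)} \left(d - 64\right) = 10 \left(-12\right) \left(115 - 64\right) = \left(-120\right) 51 = -6120$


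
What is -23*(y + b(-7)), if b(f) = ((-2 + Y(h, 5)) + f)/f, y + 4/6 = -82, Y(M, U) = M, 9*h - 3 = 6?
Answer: 39376/21 ≈ 1875.0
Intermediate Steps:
h = 1 (h = ⅓ + (⅑)*6 = ⅓ + ⅔ = 1)
y = -248/3 (y = -⅔ - 82 = -248/3 ≈ -82.667)
b(f) = (-1 + f)/f (b(f) = ((-2 + 1) + f)/f = (-1 + f)/f)
-23*(y + b(-7)) = -23*(-248/3 + (-1 - 7)/(-7)) = -23*(-248/3 - ⅐*(-8)) = -23*(-248/3 + 8/7) = -23*(-1712/21) = 39376/21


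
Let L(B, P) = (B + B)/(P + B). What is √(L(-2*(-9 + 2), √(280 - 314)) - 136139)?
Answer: √((-1905918 - 136139*I*√34)/(14 + I*√34)) ≈ 0.001 - 368.97*I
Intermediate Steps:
L(B, P) = 2*B/(B + P) (L(B, P) = (2*B)/(B + P) = 2*B/(B + P))
√(L(-2*(-9 + 2), √(280 - 314)) - 136139) = √(2*(-2*(-9 + 2))/(-2*(-9 + 2) + √(280 - 314)) - 136139) = √(2*(-2*(-7))/(-2*(-7) + √(-34)) - 136139) = √(2*14/(14 + I*√34) - 136139) = √(28/(14 + I*√34) - 136139) = √(-136139 + 28/(14 + I*√34))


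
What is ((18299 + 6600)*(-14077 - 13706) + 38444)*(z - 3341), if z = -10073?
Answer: 9278872564822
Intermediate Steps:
((18299 + 6600)*(-14077 - 13706) + 38444)*(z - 3341) = ((18299 + 6600)*(-14077 - 13706) + 38444)*(-10073 - 3341) = (24899*(-27783) + 38444)*(-13414) = (-691768917 + 38444)*(-13414) = -691730473*(-13414) = 9278872564822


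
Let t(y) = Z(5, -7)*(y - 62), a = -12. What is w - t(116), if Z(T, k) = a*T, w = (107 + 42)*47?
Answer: 10243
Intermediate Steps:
w = 7003 (w = 149*47 = 7003)
Z(T, k) = -12*T
t(y) = 3720 - 60*y (t(y) = (-12*5)*(y - 62) = -60*(-62 + y) = 3720 - 60*y)
w - t(116) = 7003 - (3720 - 60*116) = 7003 - (3720 - 6960) = 7003 - 1*(-3240) = 7003 + 3240 = 10243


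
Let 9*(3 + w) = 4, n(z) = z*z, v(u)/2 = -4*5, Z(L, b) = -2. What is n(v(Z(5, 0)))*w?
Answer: -36800/9 ≈ -4088.9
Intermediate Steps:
v(u) = -40 (v(u) = 2*(-4*5) = 2*(-20) = -40)
n(z) = z²
w = -23/9 (w = -3 + (⅑)*4 = -3 + 4/9 = -23/9 ≈ -2.5556)
n(v(Z(5, 0)))*w = (-40)²*(-23/9) = 1600*(-23/9) = -36800/9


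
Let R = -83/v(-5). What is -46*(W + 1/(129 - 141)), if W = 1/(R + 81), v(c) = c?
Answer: 2461/732 ≈ 3.3620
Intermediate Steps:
R = 83/5 (R = -83/(-5) = -83*(-⅕) = 83/5 ≈ 16.600)
W = 5/488 (W = 1/(83/5 + 81) = 1/(488/5) = 5/488 ≈ 0.010246)
-46*(W + 1/(129 - 141)) = -46*(5/488 + 1/(129 - 141)) = -46*(5/488 + 1/(-12)) = -46*(5/488 - 1/12) = -46*(-107/1464) = 2461/732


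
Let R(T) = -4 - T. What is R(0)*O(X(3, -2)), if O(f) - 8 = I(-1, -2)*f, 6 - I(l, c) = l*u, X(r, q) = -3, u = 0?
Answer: 40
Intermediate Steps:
I(l, c) = 6 (I(l, c) = 6 - l*0 = 6 - 1*0 = 6 + 0 = 6)
O(f) = 8 + 6*f
R(0)*O(X(3, -2)) = (-4 - 1*0)*(8 + 6*(-3)) = (-4 + 0)*(8 - 18) = -4*(-10) = 40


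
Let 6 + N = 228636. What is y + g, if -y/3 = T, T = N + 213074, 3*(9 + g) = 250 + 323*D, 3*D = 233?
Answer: -11850080/9 ≈ -1.3167e+6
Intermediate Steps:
D = 233/3 (D = (⅓)*233 = 233/3 ≈ 77.667)
N = 228630 (N = -6 + 228636 = 228630)
g = 75928/9 (g = -9 + (250 + 323*(233/3))/3 = -9 + (250 + 75259/3)/3 = -9 + (⅓)*(76009/3) = -9 + 76009/9 = 75928/9 ≈ 8436.4)
T = 441704 (T = 228630 + 213074 = 441704)
y = -1325112 (y = -3*441704 = -1325112)
y + g = -1325112 + 75928/9 = -11850080/9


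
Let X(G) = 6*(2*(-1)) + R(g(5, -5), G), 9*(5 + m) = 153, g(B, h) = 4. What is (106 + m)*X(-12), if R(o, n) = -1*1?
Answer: -1534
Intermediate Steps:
R(o, n) = -1
m = 12 (m = -5 + (1/9)*153 = -5 + 17 = 12)
X(G) = -13 (X(G) = 6*(2*(-1)) - 1 = 6*(-2) - 1 = -12 - 1 = -13)
(106 + m)*X(-12) = (106 + 12)*(-13) = 118*(-13) = -1534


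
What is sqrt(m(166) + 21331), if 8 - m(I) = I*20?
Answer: sqrt(18019) ≈ 134.23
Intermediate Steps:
m(I) = 8 - 20*I (m(I) = 8 - I*20 = 8 - 20*I)
sqrt(m(166) + 21331) = sqrt((8 - 20*166) + 21331) = sqrt((8 - 3320) + 21331) = sqrt(-3312 + 21331) = sqrt(18019)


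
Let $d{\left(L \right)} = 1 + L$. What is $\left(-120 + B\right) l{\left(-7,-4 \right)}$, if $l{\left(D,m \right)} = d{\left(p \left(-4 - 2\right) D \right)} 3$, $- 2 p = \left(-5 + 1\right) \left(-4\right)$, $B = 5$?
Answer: $115575$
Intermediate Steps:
$p = -8$ ($p = - \frac{\left(-5 + 1\right) \left(-4\right)}{2} = - \frac{\left(-4\right) \left(-4\right)}{2} = \left(- \frac{1}{2}\right) 16 = -8$)
$l{\left(D,m \right)} = 3 + 144 D$ ($l{\left(D,m \right)} = \left(1 + - 8 \left(-4 - 2\right) D\right) 3 = \left(1 + \left(-8\right) \left(-6\right) D\right) 3 = \left(1 + 48 D\right) 3 = 3 + 144 D$)
$\left(-120 + B\right) l{\left(-7,-4 \right)} = \left(-120 + 5\right) \left(3 + 144 \left(-7\right)\right) = - 115 \left(3 - 1008\right) = \left(-115\right) \left(-1005\right) = 115575$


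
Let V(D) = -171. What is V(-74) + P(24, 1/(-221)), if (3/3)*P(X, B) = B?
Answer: -37792/221 ≈ -171.00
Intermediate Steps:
P(X, B) = B
V(-74) + P(24, 1/(-221)) = -171 + 1/(-221) = -171 - 1/221 = -37792/221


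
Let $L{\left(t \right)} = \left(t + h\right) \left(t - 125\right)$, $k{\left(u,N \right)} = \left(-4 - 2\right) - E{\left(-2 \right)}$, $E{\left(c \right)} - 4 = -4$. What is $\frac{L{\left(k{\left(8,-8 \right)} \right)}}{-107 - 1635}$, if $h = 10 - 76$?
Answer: $- \frac{4716}{871} \approx -5.4145$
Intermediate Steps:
$E{\left(c \right)} = 0$ ($E{\left(c \right)} = 4 - 4 = 0$)
$h = -66$ ($h = 10 - 76 = -66$)
$k{\left(u,N \right)} = -6$ ($k{\left(u,N \right)} = \left(-4 - 2\right) - 0 = -6 + 0 = -6$)
$L{\left(t \right)} = \left(-125 + t\right) \left(-66 + t\right)$ ($L{\left(t \right)} = \left(t - 66\right) \left(t - 125\right) = \left(-66 + t\right) \left(-125 + t\right) = \left(-125 + t\right) \left(-66 + t\right)$)
$\frac{L{\left(k{\left(8,-8 \right)} \right)}}{-107 - 1635} = \frac{8250 + \left(-6\right)^{2} - -1146}{-107 - 1635} = \frac{8250 + 36 + 1146}{-107 - 1635} = \frac{9432}{-1742} = 9432 \left(- \frac{1}{1742}\right) = - \frac{4716}{871}$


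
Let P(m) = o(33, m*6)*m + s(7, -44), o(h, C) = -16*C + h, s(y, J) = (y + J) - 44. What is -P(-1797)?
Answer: 310063446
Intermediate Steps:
s(y, J) = -44 + J + y (s(y, J) = (J + y) - 44 = -44 + J + y)
o(h, C) = h - 16*C
P(m) = -81 + m*(33 - 96*m) (P(m) = (33 - 16*m*6)*m + (-44 - 44 + 7) = (33 - 96*m)*m - 81 = m*(33 - 96*m) - 81 = -81 + m*(33 - 96*m))
-P(-1797) = -(-81 - 96*(-1797)**2 + 33*(-1797)) = -(-81 - 96*3229209 - 59301) = -(-81 - 310004064 - 59301) = -1*(-310063446) = 310063446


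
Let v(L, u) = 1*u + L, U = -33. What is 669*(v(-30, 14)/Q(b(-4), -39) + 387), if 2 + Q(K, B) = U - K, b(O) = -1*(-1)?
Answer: 777601/3 ≈ 2.5920e+5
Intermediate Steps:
b(O) = 1
Q(K, B) = -35 - K (Q(K, B) = -2 + (-33 - K) = -35 - K)
v(L, u) = L + u (v(L, u) = u + L = L + u)
669*(v(-30, 14)/Q(b(-4), -39) + 387) = 669*((-30 + 14)/(-35 - 1*1) + 387) = 669*(-16/(-35 - 1) + 387) = 669*(-16/(-36) + 387) = 669*(-16*(-1/36) + 387) = 669*(4/9 + 387) = 669*(3487/9) = 777601/3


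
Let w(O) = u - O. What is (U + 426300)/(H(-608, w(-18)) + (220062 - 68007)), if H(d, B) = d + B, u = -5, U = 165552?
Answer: 147963/37865 ≈ 3.9076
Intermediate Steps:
w(O) = -5 - O
H(d, B) = B + d
(U + 426300)/(H(-608, w(-18)) + (220062 - 68007)) = (165552 + 426300)/(((-5 - 1*(-18)) - 608) + (220062 - 68007)) = 591852/(((-5 + 18) - 608) + 152055) = 591852/((13 - 608) + 152055) = 591852/(-595 + 152055) = 591852/151460 = 591852*(1/151460) = 147963/37865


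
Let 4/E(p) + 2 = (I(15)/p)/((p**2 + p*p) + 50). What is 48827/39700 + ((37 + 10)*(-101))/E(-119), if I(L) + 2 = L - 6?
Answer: 45471999303723/19148262800 ≈ 2374.7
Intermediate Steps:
I(L) = -8 + L (I(L) = -2 + (L - 6) = -2 + (-6 + L) = -8 + L)
E(p) = 4/(-2 + 7/(p*(50 + 2*p**2))) (E(p) = 4/(-2 + ((-8 + 15)/p)/((p**2 + p*p) + 50)) = 4/(-2 + (7/p)/((p**2 + p**2) + 50)) = 4/(-2 + (7/p)/(2*p**2 + 50)) = 4/(-2 + (7/p)/(50 + 2*p**2)) = 4/(-2 + 7/(p*(50 + 2*p**2))))
48827/39700 + ((37 + 10)*(-101))/E(-119) = 48827/39700 + ((37 + 10)*(-101))/((-8*(-119)*(25 + (-119)**2)/(-7 + 4*(-119)**3 + 100*(-119)))) = 48827*(1/39700) + (47*(-101))/((-8*(-119)*(25 + 14161)/(-7 + 4*(-1685159) - 11900))) = 48827/39700 - 4747/((-8*(-119)*14186/(-7 - 6740636 - 11900))) = 48827/39700 - 4747/((-8*(-119)*14186/(-6752543))) = 48827/39700 - 4747/((-8*(-119)*(-1/6752543)*14186)) = 48827/39700 - 4747/(-1929296/964649) = 48827/39700 - 4747*(-964649/1929296) = 48827/39700 + 4579188803/1929296 = 45471999303723/19148262800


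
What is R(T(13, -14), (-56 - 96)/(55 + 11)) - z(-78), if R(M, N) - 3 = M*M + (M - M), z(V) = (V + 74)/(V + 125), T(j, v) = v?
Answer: 9357/47 ≈ 199.09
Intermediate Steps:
z(V) = (74 + V)/(125 + V)
R(M, N) = 3 + M² (R(M, N) = 3 + (M*M + (M - M)) = 3 + (M² + 0) = 3 + M²)
R(T(13, -14), (-56 - 96)/(55 + 11)) - z(-78) = (3 + (-14)²) - (74 - 78)/(125 - 78) = (3 + 196) - (-4)/47 = 199 - (-4)/47 = 199 - 1*(-4/47) = 199 + 4/47 = 9357/47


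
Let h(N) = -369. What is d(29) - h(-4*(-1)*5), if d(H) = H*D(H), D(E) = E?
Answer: 1210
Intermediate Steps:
d(H) = H² (d(H) = H*H = H²)
d(29) - h(-4*(-1)*5) = 29² - 1*(-369) = 841 + 369 = 1210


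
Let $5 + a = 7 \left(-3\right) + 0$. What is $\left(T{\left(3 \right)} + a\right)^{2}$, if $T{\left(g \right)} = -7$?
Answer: $1089$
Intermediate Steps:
$a = -26$ ($a = -5 + \left(7 \left(-3\right) + 0\right) = -5 + \left(-21 + 0\right) = -5 - 21 = -26$)
$\left(T{\left(3 \right)} + a\right)^{2} = \left(-7 - 26\right)^{2} = \left(-33\right)^{2} = 1089$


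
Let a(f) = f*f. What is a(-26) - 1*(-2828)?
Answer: 3504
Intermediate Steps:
a(f) = f²
a(-26) - 1*(-2828) = (-26)² - 1*(-2828) = 676 + 2828 = 3504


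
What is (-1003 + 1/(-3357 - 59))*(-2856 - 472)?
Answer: 1425319584/427 ≈ 3.3380e+6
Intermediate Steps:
(-1003 + 1/(-3357 - 59))*(-2856 - 472) = (-1003 + 1/(-3416))*(-3328) = (-1003 - 1/3416)*(-3328) = -3426249/3416*(-3328) = 1425319584/427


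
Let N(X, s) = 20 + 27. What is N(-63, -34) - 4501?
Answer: -4454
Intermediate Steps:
N(X, s) = 47
N(-63, -34) - 4501 = 47 - 4501 = -4454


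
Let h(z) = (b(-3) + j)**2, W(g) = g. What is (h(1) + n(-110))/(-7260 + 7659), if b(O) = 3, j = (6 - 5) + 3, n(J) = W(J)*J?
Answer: 12149/399 ≈ 30.449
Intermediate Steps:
n(J) = J**2 (n(J) = J*J = J**2)
j = 4 (j = 1 + 3 = 4)
h(z) = 49 (h(z) = (3 + 4)**2 = 7**2 = 49)
(h(1) + n(-110))/(-7260 + 7659) = (49 + (-110)**2)/(-7260 + 7659) = (49 + 12100)/399 = 12149*(1/399) = 12149/399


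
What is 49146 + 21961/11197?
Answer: 550309723/11197 ≈ 49148.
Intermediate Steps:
49146 + 21961/11197 = 550309723/11197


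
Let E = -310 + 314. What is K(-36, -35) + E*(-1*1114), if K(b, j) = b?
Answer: -4492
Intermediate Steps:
E = 4
K(-36, -35) + E*(-1*1114) = -36 + 4*(-1*1114) = -36 + 4*(-1114) = -36 - 4456 = -4492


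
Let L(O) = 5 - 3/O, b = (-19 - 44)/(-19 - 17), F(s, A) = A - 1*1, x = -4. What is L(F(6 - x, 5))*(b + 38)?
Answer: 2703/16 ≈ 168.94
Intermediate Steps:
F(s, A) = -1 + A (F(s, A) = A - 1 = -1 + A)
b = 7/4 (b = -63/(-36) = -63*(-1/36) = 7/4 ≈ 1.7500)
L(O) = 5 - 3/O
L(F(6 - x, 5))*(b + 38) = (5 - 3/(-1 + 5))*(7/4 + 38) = (5 - 3/4)*(159/4) = (5 - 3*¼)*(159/4) = (5 - ¾)*(159/4) = (17/4)*(159/4) = 2703/16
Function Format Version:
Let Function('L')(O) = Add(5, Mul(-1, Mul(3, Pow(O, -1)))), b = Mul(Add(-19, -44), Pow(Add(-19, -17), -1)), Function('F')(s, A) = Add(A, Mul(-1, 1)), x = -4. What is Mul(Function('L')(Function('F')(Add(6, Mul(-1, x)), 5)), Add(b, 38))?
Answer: Rational(2703, 16) ≈ 168.94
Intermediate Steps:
Function('F')(s, A) = Add(-1, A) (Function('F')(s, A) = Add(A, -1) = Add(-1, A))
b = Rational(7, 4) (b = Mul(-63, Pow(-36, -1)) = Mul(-63, Rational(-1, 36)) = Rational(7, 4) ≈ 1.7500)
Function('L')(O) = Add(5, Mul(-3, Pow(O, -1)))
Mul(Function('L')(Function('F')(Add(6, Mul(-1, x)), 5)), Add(b, 38)) = Mul(Add(5, Mul(-3, Pow(Add(-1, 5), -1))), Add(Rational(7, 4), 38)) = Mul(Add(5, Mul(-3, Pow(4, -1))), Rational(159, 4)) = Mul(Add(5, Mul(-3, Rational(1, 4))), Rational(159, 4)) = Mul(Add(5, Rational(-3, 4)), Rational(159, 4)) = Mul(Rational(17, 4), Rational(159, 4)) = Rational(2703, 16)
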